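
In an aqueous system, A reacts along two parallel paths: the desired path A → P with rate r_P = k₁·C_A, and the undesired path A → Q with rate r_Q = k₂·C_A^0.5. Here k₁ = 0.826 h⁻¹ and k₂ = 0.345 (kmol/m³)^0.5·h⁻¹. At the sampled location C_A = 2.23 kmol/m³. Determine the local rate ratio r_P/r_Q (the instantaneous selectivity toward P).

S_{P/Q} = r_P/r_Q = (k₁·C_A)/(k₂·C_A^0.5) = (k₁/k₂)·C_A^0.5.
= (0.826×2.230) / (0.345×2.230^0.5) = 1.842/0.5152 = 3.58.
Since the desired path is higher order in A, keeping C_A high (PFR or concentrated feed) favours P.

3.58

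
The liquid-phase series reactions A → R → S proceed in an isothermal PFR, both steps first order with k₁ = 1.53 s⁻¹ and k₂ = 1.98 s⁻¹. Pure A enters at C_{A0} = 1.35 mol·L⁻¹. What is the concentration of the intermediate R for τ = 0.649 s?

0.431 mol·L⁻¹

Solving the coupled first-order balances gives C_R(τ) = [k₁/(k₂−k₁)]·C_{A0}·(e^(−k₁τ) − e^(−k₂τ)).
e^(−k₁τ) = e^(−1.53×0.649) = e^(−0.9930) = 0.3705; e^(−k₂τ) = e^(−1.285) = 0.2766.
C_R = 1.53×1.35/(1.98−1.53) × (0.3705−0.2766) = 4.590×0.09383 = 0.4307 mol·L⁻¹.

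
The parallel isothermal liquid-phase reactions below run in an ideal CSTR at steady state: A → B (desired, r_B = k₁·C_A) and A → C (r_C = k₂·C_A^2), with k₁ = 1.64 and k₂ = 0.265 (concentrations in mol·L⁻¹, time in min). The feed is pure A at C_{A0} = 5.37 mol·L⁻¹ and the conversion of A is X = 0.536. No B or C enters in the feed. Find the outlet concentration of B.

2.05 mol·L⁻¹

Exit C_A = C_{A0}(1−X) = 5.37×0.464 = 2.492 mol·L⁻¹.
Rates in a CSTR are evaluated at the outlet concentration: r_B = 1.64×2.492 = 4.086, r_C = 0.265×2.492^2 = 1.645.
Fraction of consumed A going to B: r_B/(r_B+r_C) = 0.7130.
C_B = 0.7130·C_{A0}·X = 0.7130×5.37×0.536 = 2.05 mol·L⁻¹.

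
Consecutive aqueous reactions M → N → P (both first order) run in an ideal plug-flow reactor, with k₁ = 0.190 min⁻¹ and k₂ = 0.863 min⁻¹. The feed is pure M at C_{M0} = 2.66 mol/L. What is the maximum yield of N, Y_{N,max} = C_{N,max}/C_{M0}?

For a first-order series the maximum intermediate yield is C_{N,max}/C_{M0} = (k₁/k₂)^[k₂/(k₂−k₁)].
= (0.190/0.863)^(0.863/(0.863−0.190)) = (0.2202)^(1.282) = 0.1436.

0.144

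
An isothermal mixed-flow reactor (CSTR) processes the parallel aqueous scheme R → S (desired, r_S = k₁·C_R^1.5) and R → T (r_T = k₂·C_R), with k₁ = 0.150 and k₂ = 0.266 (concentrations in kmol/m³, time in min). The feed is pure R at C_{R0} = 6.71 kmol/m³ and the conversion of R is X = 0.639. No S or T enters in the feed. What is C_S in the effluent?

2.00 kmol/m³

Exit C_R = C_{R0}(1−X) = 6.71×0.361 = 2.422 kmol/m³.
A CSTR operates uniformly at the exit composition, giving r_S = 0.5655 and r_T = 0.6443 (each k·C_R^n at C_R = 2.422).
Fraction of consumed R going to S: r_S/(r_S+r_T) = 0.4674.
C_S = 0.4674·C_{R0}·X = 0.4674×6.71×0.639 = 2.00 kmol/m³.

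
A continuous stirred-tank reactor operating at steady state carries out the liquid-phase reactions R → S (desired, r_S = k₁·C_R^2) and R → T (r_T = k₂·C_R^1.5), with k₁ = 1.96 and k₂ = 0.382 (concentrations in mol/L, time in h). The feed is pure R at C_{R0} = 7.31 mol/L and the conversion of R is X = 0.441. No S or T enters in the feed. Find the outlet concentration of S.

Exit C_R = C_{R0}(1−X) = 7.31×0.559 = 4.086 mol/L.
A CSTR operates uniformly at the exit composition, giving r_S = 32.73 and r_T = 3.155 (each k·C_R^n at C_R = 4.086).
Fraction of consumed R going to S: r_S/(r_S+r_T) = 0.9121.
C_S = 0.9121·C_{R0}·X = 0.9121×7.31×0.441 = 2.94 mol/L.

2.94 mol/L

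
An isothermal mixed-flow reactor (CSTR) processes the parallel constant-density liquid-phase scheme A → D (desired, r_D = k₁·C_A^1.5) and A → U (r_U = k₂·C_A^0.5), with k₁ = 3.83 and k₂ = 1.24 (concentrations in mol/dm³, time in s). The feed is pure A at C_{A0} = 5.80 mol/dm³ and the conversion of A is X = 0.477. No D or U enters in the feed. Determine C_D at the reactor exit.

Exit C_A = C_{A0}(1−X) = 5.80×0.523 = 3.033 mol/dm³.
A CSTR operates uniformly at the exit composition, giving r_D = 20.23 and r_U = 2.160 (each k·C_A^n at C_A = 3.033).
Fraction of consumed A going to D: r_D/(r_D+r_U) = 0.9036.
C_D = 0.9036·C_{A0}·X = 0.9036×5.80×0.477 = 2.50 mol/dm³.

2.50 mol/dm³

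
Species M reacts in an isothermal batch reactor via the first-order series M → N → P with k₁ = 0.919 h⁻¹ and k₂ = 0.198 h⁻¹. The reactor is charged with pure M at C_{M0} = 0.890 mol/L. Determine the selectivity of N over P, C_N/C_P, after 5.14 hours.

The intermediate concentration in a first-order A→B→C sequence is C_N = k₁C_{M0}(e^(−k₁t) − e^(−k₂t))/(k₂−k₁).
e^(−k₁t) = e^(−0.919×5.14) = e^(−4.724) = 0.008883; e^(−k₂t) = e^(−1.018) = 0.3614.
C_N = 0.919×0.890/(0.198−0.919) × (0.008883−0.3614) = (-1.134)×(-0.3525) = 0.3999 mol/L.
C_M = C_{M0}e^(−k₁t) = 0.007906 mol/L, so C_P = C_{M0}−C_M−C_N = 0.4822 mol/L; C_N/C_P = 0.829.

0.829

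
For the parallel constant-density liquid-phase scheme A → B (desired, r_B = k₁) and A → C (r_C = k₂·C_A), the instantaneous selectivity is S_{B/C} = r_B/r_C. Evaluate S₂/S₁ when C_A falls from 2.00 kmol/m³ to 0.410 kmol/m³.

S_{B/C} = (k₁/k₂)·C_A⁻¹, so S₂/S₁ = (C_{A,2}/C_{A,1})⁻¹.
= 2.00/0.410 = 4.88.
Selectivity toward B rises as C_A falls — low-concentration operation is favoured.

4.88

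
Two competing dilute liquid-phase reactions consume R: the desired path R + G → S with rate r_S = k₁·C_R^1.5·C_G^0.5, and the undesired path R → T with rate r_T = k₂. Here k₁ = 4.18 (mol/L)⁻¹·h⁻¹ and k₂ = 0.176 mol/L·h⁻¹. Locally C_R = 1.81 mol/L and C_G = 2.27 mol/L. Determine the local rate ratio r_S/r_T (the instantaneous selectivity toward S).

S_{S/T} = r_S/r_T = (k₁·C_R^1.5·C_G^0.5)/(k₂) = (k₁/k₂)·C_R^1.5·C_G^0.5.
= (4.18×1.810^1.5×2.270^0.5) / (0.176) = 15.34/0.1760 = 87.1.
Since the desired path is higher order in R, keeping C_R high (PFR or concentrated feed) favours S.

87.1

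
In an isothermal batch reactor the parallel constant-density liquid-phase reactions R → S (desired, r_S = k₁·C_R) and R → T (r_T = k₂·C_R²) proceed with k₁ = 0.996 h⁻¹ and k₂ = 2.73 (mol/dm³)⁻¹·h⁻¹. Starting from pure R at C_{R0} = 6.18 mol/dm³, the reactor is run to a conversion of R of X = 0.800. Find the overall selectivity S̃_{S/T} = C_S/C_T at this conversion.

0.116

C_R = C_{R0}(1−X) = 1.236 mol/dm³.
Along a PFR/batch, dC_S/dC_R = −r_S/(r_S+r_T) = −k₁/(k₁+k₂·C_R).
Integrating from C_{R0} to C_R: C_S = (0.996/2.73)·ln[(0.996+2.73·6.18)/(0.996+2.73·1.24)] = 0.3648·ln(17.87/4.370) = 0.5137 mol/dm³.
C_T = (C_{R0}−C_R)−C_S = 4.430 mol/dm³; S̃_{S/T} = 0.5137/4.430 = 0.116.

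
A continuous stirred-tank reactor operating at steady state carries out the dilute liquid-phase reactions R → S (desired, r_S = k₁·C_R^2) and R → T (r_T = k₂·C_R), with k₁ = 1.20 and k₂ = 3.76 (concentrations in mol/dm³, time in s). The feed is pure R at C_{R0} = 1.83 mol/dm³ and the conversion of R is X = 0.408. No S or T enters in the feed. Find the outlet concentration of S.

0.192 mol/dm³

Exit C_R = C_{R0}(1−X) = 1.83×0.592 = 1.083 mol/dm³.
A CSTR operates uniformly at the exit composition, giving r_S = 1.408 and r_T = 4.073 (each k·C_R^n at C_R = 1.083).
Fraction of consumed R going to S: r_S/(r_S+r_T) = 0.2569.
C_S = 0.2569·C_{R0}·X = 0.2569×1.83×0.408 = 0.192 mol/dm³.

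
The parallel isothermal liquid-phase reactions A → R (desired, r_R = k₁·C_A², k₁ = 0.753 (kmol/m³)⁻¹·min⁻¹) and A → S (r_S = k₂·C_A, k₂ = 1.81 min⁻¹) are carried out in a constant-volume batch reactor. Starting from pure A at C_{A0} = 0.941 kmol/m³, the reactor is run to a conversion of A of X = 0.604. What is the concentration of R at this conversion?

0.121 kmol/m³

C_A = C_{A0}(1−X) = 0.3726 kmol/m³.
Along a PFR/batch, dC_S/dC_A = −r_S/(r_R+r_S) = −k₂/(k₂+k₁·C_A).
Integrating from C_{A0} to C_A: C_S = (1.81/0.753)·ln[(1.81+0.753·0.941)/(1.81+0.753·0.373)] = 2.404·ln(2.519/2.091) = 0.4477 kmol/m³.
Then C_R = (C_{A0}−C_A) − C_S = 0.5684 − 0.4477 = 0.1207 kmol/m³.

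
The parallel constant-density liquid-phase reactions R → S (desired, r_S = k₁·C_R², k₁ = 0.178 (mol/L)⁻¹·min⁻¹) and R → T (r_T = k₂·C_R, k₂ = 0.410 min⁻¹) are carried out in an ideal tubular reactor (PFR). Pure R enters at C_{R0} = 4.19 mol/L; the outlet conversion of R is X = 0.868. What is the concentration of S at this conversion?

1.75 mol/L

C_R = C_{R0}(1−X) = 0.5531 mol/L.
Along a PFR/batch, dC_T/dC_R = −r_T/(r_S+r_T) = −k₂/(k₂+k₁·C_R).
Integrating from C_{R0} to C_R: C_T = (0.410/0.178)·ln[(0.410+0.178·4.19)/(0.410+0.178·0.553)] = 2.303·ln(1.156/0.5084) = 1.892 mol/L.
Then C_S = (C_{R0}−C_R) − C_T = 3.637 − 1.892 = 1.745 mol/L.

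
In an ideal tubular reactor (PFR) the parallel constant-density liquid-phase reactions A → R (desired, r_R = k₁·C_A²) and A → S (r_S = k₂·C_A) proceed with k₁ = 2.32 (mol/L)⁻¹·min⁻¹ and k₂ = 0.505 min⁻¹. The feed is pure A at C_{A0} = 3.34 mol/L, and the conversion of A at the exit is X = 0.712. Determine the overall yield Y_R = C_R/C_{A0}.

C_A = C_{A0}(1−X) = 0.9619 mol/L.
Along a PFR/batch, dC_S/dC_A = −r_S/(r_R+r_S) = −k₂/(k₂+k₁·C_A).
Integrating from C_{A0} to C_A: C_S = (0.505/2.32)·ln[(0.505+2.32·3.34)/(0.505+2.32·0.962)] = 0.2177·ln(8.254/2.737) = 0.2403 mol/L.
Then C_R = (C_{A0}−C_A) − C_S = 2.378 − 0.2403 = 2.138 mol/L.
Y_R = C_R/C_{A0} = 2.138/3.34 = 0.640.

0.640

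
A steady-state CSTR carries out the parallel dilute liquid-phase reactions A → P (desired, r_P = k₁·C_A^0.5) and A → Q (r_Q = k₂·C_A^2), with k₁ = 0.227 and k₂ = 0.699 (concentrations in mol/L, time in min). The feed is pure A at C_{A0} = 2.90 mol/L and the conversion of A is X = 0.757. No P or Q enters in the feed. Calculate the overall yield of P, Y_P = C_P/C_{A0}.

Exit C_A = C_{A0}(1−X) = 2.90×0.243 = 0.7047 mol/L.
A CSTR operates uniformly at the exit composition, giving r_P = 0.1906 and r_Q = 0.3471 (each k·C_A^n at C_A = 0.7047).
Fraction of consumed A going to P: r_P/(r_P+r_Q) = 0.3544.
C_P = 0.3544·C_{A0}·X = 0.3544×2.90×0.757 = 0.778 mol/L; Y_P = C_P/C_{A0} = 0.268.

0.268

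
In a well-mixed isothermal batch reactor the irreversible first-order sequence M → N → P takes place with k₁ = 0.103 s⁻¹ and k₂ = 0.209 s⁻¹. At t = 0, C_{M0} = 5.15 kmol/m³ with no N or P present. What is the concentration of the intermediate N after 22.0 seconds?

The intermediate concentration in a first-order A→B→C sequence is C_N = k₁C_{M0}(e^(−k₁t) − e^(−k₂t))/(k₂−k₁).
e^(−k₁t) = e^(−0.103×22.0) = e^(−2.266) = 0.1037; e^(−k₂t) = e^(−4.598) = 0.01007.
C_N = 0.103×5.15/(0.209−0.103) × (0.1037−0.01007) = 5.004×0.09365 = 0.4687 kmol/m³.

0.469 kmol/m³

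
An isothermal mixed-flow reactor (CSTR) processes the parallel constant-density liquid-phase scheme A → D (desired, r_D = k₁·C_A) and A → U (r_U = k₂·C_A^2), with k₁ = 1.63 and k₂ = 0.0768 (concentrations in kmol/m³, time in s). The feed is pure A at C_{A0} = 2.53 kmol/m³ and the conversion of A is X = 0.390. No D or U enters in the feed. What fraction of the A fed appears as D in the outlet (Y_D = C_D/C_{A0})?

0.364

Exit C_A = C_{A0}(1−X) = 2.53×0.610 = 1.543 kmol/m³.
Rates in a CSTR are evaluated at the outlet concentration: r_D = 1.63×1.543 = 2.516, r_U = 0.0768×1.543^2 = 0.1829.
Fraction of consumed A going to D: r_D/(r_D+r_U) = 0.9322.
C_D = 0.9322·C_{A0}·X = 0.9322×2.53×0.390 = 0.920 kmol/m³; Y_D = C_D/C_{A0} = 0.364.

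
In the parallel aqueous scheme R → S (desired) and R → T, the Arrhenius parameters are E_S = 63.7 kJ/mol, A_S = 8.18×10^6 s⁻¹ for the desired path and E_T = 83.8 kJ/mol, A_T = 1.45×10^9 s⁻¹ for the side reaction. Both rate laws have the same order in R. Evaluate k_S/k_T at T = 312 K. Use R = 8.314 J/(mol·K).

k_S/k_T = (A_S/A_T)·exp[−(E_S−E_T)/(RT)] = (A_S/A_T)·exp[(E_T−E_S)/(RT)].
(E_T−E_S)/(RT) = (83.8−63.7)×10³/(8.314×312) = 20100/2594 = 7.749.
k_S/k_T = (8.18×10^6/1.45×10^9)·exp(7.749) = 0.005641 × 2319 = 13.1.

13.1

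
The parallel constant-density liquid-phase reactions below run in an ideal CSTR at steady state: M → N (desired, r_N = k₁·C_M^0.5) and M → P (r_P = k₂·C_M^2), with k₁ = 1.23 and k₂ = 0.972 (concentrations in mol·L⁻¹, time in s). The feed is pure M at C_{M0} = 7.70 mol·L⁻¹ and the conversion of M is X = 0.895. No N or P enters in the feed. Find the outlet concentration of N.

4.38 mol·L⁻¹

Exit C_M = C_{M0}(1−X) = 7.70×0.105 = 0.8085 mol·L⁻¹.
In a CSTR the entire volume is at exit conditions, so r_N = 1.23×0.8085^0.5 = 1.106 and r_P = 0.972×0.8085^2 = 0.6354.
Fraction of consumed M going to N: r_N/(r_N+r_P) = 0.6351.
C_N = 0.6351·C_{M0}·X = 0.6351×7.70×0.895 = 4.38 mol·L⁻¹.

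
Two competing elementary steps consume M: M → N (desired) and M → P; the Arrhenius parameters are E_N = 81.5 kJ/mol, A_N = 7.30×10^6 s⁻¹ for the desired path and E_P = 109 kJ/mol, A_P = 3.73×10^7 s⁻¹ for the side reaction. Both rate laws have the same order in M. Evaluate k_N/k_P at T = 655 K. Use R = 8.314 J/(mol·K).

30.5

k_N/k_P = (A_N/A_P)·exp[−(E_N−E_P)/(RT)] = (A_N/A_P)·exp[(E_P−E_N)/(RT)].
(E_P−E_N)/(RT) = (109−81.5)×10³/(8.314×655) = 27500/5446 = 5.050.
k_N/k_P = (7.30×10^6/3.73×10^7)·exp(5.050) = 0.1957 × 156.0 = 30.5.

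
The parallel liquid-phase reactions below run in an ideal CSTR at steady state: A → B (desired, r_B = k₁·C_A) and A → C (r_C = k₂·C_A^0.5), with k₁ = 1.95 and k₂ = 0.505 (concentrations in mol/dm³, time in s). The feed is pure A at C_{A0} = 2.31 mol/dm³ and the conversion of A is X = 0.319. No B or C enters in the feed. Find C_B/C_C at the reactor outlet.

Exit C_A = C_{A0}(1−X) = 2.31×0.681 = 1.573 mol/dm³.
In a CSTR the entire volume is at exit conditions, so r_B = 1.95×1.573 = 3.068 and r_C = 0.505×1.573^0.5 = 0.6334.
Overall selectivity = C_B/C_C = r_Bτ/(r_Cτ) = r_B/r_C = 4.84.

4.84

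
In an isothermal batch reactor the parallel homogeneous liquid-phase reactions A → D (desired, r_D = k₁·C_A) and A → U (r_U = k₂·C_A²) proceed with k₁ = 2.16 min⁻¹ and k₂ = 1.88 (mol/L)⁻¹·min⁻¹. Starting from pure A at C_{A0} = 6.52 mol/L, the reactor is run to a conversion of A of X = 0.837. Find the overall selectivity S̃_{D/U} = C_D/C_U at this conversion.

C_A = C_{A0}(1−X) = 1.063 mol/L.
Along a PFR/batch, dC_D/dC_A = −r_D/(r_D+r_U) = −k₁/(k₁+k₂·C_A).
Integrating from C_{A0} to C_A: C_D = (2.16/1.88)·ln[(2.16+1.88·6.52)/(2.16+1.88·1.06)] = 1.149·ln(14.42/4.158) = 1.429 mol/L.
C_U = (C_{A0}−C_A)−C_D = 4.029 mol/L; S̃_{D/U} = 1.429/4.029 = 0.355.

0.355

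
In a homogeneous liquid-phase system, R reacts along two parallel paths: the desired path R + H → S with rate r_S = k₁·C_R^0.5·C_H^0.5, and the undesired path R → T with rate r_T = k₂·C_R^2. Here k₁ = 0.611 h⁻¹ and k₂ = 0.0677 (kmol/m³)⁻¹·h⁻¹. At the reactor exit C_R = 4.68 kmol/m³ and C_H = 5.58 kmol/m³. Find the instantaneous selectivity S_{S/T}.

S_{S/T} = r_S/r_T = (k₁·C_R^0.5·C_H^0.5)/(k₂·C_R^2) = (k₁/k₂)·C_R^-1.5·C_H^0.5.
= (0.611×4.680^0.5×5.580^0.5) / (0.0677×4.680^2) = 3.122/1.483 = 2.11.

2.11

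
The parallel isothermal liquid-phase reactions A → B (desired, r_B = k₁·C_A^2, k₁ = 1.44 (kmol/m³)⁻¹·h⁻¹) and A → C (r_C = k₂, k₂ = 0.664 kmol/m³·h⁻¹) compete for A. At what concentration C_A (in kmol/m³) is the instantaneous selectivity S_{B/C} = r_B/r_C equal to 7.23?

1.83 kmol/m³

S_{B/C} = (k₁/k₂)·C_A^2 ⇒ C_A = (S·k₂/k₁)^(0.5).
= (7.23×0.664/1.44)^(0.5) = (3.334)^(0.5) = 1.83 kmol/m³.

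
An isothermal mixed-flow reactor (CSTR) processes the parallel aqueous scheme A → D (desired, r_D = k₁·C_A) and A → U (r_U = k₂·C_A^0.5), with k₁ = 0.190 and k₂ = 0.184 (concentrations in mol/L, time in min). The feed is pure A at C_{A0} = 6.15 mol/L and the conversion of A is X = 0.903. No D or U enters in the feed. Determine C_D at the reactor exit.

2.46 mol/L

Exit C_A = C_{A0}(1−X) = 6.15×0.0970 = 0.5965 mol/L.
Rates in a CSTR are evaluated at the outlet concentration: r_D = 0.190×0.5965 = 0.1133, r_U = 0.184×0.5965^0.5 = 0.1421.
Fraction of consumed A going to D: r_D/(r_D+r_U) = 0.4437.
C_D = 0.4437·C_{A0}·X = 0.4437×6.15×0.903 = 2.46 mol/L.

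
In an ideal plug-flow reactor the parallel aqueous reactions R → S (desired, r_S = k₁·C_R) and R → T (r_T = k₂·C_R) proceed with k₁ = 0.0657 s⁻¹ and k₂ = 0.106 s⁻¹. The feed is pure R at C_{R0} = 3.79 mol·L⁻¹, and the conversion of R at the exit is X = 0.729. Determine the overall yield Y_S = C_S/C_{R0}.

C_R = C_{R0}(1−X) = 1.027 mol·L⁻¹.
Both paths are first order in R, so the instantaneous fraction to S is constant: dC_S/d(−C_R) = k₁/(k₁+k₂) = 0.3826.
C_S = 0.3826·(C_{R0}−C_R) = 0.3826×2.763 = 1.06 mol·L⁻¹.
Y_S = C_S/C_{R0} = 1.057/3.79 = 0.279.

0.279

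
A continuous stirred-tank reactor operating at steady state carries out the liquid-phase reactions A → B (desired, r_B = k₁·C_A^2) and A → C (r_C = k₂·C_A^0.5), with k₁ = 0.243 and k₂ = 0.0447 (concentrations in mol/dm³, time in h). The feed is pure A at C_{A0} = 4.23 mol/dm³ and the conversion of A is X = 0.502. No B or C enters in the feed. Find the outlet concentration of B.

Exit C_A = C_{A0}(1−X) = 4.23×0.498 = 2.107 mol/dm³.
Rates in a CSTR are evaluated at the outlet concentration: r_B = 0.243×2.107^2 = 1.078, r_C = 0.0447×2.107^0.5 = 0.06488.
Fraction of consumed A going to B: r_B/(r_B+r_C) = 0.9432.
C_B = 0.9432·C_{A0}·X = 0.9432×4.23×0.502 = 2.00 mol/dm³.

2.00 mol/dm³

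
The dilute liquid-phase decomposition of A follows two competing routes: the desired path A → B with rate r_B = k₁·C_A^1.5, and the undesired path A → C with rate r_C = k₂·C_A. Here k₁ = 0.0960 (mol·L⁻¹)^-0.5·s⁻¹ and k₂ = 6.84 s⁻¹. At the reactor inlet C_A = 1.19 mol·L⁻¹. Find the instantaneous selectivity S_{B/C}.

0.0153

S_{B/C} = r_B/r_C = (k₁·C_A^1.5)/(k₂·C_A) = (k₁/k₂)·C_A^0.5.
= (0.0960×1.190^1.5) / (6.84×1.190) = 0.1246/8.140 = 0.0153.
Since the desired path is higher order in A, keeping C_A high (PFR or concentrated feed) favours B.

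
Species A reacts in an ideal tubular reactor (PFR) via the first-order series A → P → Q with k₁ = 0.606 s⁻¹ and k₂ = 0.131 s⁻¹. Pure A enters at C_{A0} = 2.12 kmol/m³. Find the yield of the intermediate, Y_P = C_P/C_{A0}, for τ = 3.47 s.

For first-order series with pure A initially, C_P(τ) = k₁C_{A0}/(k₂−k₁)·(e^(−k₁τ) − e^(−k₂τ)).
e^(−k₁τ) = e^(−0.606×3.47) = e^(−2.103) = 0.1221; e^(−k₂τ) = e^(−0.4546) = 0.6347.
C_P = 0.606×2.12/(0.131−0.606) × (0.1221−0.6347) = (-2.705)×(-0.5126) = 1.386 kmol/m³.
Y_P = C_P/C_{A0} = 1.386/2.12 = 0.654.

0.654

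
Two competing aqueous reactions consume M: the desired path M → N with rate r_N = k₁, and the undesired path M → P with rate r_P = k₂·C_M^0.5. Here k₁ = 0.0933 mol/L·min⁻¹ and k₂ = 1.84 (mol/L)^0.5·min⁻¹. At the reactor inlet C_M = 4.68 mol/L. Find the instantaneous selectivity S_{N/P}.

S_{N/P} = r_N/r_P = (k₁)/(k₂·C_M^0.5) = (k₁/k₂)·C_M^-0.5.
= (0.0933) / (1.84×4.680^0.5) = 0.09330/3.981 = 0.0234.
The undesired path is higher order in M, so low C_M (CSTR or dilute feed) favours N.

0.0234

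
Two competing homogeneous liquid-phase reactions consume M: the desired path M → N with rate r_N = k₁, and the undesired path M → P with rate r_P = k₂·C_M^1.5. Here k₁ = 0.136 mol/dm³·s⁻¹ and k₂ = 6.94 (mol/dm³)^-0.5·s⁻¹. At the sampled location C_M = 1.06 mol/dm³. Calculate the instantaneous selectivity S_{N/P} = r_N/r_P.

S_{N/P} = r_N/r_P = (k₁)/(k₂·C_M^1.5) = (k₁/k₂)·C_M^-1.5.
= (0.136) / (6.94×1.060^1.5) = 0.1360/7.574 = 0.0180.
The undesired path is higher order in M, so low C_M (CSTR or dilute feed) favours N.

0.0180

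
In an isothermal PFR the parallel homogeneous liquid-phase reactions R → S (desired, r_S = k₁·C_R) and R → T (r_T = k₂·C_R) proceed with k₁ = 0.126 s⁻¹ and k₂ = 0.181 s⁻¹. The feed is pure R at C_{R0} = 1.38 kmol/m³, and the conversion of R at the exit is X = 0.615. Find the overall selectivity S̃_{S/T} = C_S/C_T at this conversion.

C_R = C_{R0}(1−X) = 0.5313 kmol/m³.
Both paths are first order in R, so the instantaneous fraction to S is constant: dC_S/d(−C_R) = k₁/(k₁+k₂) = 0.4104.
C_S = 0.4104·(C_{R0}−C_R) = 0.4104×0.8487 = 0.348 kmol/m³.
C_T = (C_{R0}−C_R)−C_S = 0.5004 kmol/m³; S̃_{S/T} = 0.3483/0.5004 = 0.696.

0.696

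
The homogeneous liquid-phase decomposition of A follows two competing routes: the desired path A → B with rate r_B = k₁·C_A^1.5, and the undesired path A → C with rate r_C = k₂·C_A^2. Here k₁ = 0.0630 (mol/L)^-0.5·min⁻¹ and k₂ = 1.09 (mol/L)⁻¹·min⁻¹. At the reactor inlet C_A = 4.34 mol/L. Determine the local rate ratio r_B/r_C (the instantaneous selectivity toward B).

0.0277

S_{B/C} = r_B/r_C = (k₁·C_A^1.5)/(k₂·C_A^2) = (k₁/k₂)·C_A^-0.5.
= (0.0630×4.340^1.5) / (1.09×4.340^2) = 0.5696/20.53 = 0.0277.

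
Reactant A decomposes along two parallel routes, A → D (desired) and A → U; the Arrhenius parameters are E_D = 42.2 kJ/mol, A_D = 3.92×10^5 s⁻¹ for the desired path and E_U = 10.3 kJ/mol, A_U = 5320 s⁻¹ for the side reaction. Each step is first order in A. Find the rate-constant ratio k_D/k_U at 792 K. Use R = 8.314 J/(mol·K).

0.580

Since both paths have the same order in A, the concentration cancels and S_{D/U} = k_D/k_U = (A_D/A_U)·exp[(E_U−E_D)/(RT)].
(E_U−E_D)/(RT) = (10.3−42.2)×10³/(8.314×792) = -31900/6585 = -4.845.
k_D/k_U = (3.92×10^5/5320)·exp(-4.845) = 73.68 × 0.007871 = 0.580.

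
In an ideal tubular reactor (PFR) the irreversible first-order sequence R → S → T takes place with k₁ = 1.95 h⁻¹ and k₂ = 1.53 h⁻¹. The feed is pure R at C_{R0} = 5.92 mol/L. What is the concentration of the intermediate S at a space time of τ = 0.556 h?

2.44 mol/L

The intermediate concentration in a first-order A→B→C sequence is C_S = k₁C_{R0}(e^(−k₁τ) − e^(−k₂τ))/(k₂−k₁).
e^(−k₁τ) = e^(−1.95×0.556) = e^(−1.084) = 0.3382; e^(−k₂τ) = e^(−0.8507) = 0.4271.
C_S = 1.95×5.92/(1.53−1.95) × (0.3382−0.4271) = (-27.49)×(-0.08895) = 2.445 mol/L.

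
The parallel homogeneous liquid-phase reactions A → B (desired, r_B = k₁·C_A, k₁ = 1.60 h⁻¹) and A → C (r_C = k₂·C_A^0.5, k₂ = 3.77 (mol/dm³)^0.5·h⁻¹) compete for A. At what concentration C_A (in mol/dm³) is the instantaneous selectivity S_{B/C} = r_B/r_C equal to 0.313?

0.544 mol/dm³

S_{B/C} = (k₁/k₂)·C_A^0.5 ⇒ C_A = (S·k₂/k₁)^(2).
= (0.313×3.77/1.60)^(2) = (0.7375)^(2) = 0.544 mol/dm³.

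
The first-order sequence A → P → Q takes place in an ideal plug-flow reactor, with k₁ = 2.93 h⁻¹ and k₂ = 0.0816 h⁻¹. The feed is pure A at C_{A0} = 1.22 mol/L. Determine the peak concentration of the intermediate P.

Evaluating C_P at τ_opt = ln(k₂/k₁)/(k₂−k₁) gives C_{P,max}/C_{A0} = (k₁/k₂)^[k₂/(k₂−k₁)].
= (2.93/0.0816)^(0.0816/(0.0816−2.93)) = (35.91)^(-0.02865) = 0.9025.
C_{P,max} = 0.9025×1.22 = 1.10 mol/L.

1.10 mol/L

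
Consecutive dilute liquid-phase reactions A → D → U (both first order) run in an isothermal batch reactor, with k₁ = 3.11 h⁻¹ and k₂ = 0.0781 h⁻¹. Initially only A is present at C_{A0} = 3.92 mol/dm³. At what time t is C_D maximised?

The intermediate peaks when r₁ = r₂, i.e. k₁e^(−k₁t) = k₂e^(−k₂t), giving t_opt = ln(k₂/k₁)/(k₂−k₁).
= ln(0.0781/3.11)/(0.0781−3.11) = ln(0.02511)/-3.032 = -3.684/-3.032 = 1.22 h.

1.22 h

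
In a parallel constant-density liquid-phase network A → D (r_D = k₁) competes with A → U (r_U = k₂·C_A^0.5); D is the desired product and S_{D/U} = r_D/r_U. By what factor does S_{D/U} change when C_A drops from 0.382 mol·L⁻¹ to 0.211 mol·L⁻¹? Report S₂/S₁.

1.35

S_{D/U} = (k₁/k₂)·C_A^-0.5, so S₂/S₁ = (C_{A,2}/C_{A,1})^-0.5.
= (0.211/0.382)^(-0.5) = (0.5524)^(-0.5) = 1.35.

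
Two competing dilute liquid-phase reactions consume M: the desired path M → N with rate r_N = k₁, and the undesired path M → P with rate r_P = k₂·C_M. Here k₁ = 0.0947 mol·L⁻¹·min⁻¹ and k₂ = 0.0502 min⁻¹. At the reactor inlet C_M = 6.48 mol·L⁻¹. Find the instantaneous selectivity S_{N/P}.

S_{N/P} = r_N/r_P = (k₁)/(k₂·C_M) = (k₁/k₂)·C_M⁻¹.
= (0.0947) / (0.0502×6.480) = 0.09470/0.3253 = 0.291.

0.291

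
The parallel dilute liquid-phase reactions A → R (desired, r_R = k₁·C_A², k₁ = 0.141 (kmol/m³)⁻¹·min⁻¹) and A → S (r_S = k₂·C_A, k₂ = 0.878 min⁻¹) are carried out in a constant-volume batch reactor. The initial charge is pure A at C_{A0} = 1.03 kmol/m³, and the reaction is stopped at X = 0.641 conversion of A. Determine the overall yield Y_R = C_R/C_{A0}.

C_A = C_{A0}(1−X) = 0.3698 kmol/m³.
Along a PFR/batch, dC_S/dC_A = −r_S/(r_R+r_S) = −k₂/(k₂+k₁·C_A).
Integrating from C_{A0} to C_A: C_S = (0.878/0.141)·ln[(0.878+0.141·1.03)/(0.878+0.141·0.370)] = 6.227·ln(1.023/0.9301) = 0.5940 kmol/m³.
Then C_R = (C_{A0}−C_A) − C_S = 0.6602 − 0.5940 = 0.06626 kmol/m³.
Y_R = C_R/C_{A0} = 0.06626/1.03 = 0.0643.

0.0643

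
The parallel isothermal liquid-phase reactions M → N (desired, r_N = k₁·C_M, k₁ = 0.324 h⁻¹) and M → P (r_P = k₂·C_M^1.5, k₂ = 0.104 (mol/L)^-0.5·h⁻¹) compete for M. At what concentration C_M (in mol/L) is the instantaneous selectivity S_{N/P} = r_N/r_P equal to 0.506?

37.9 mol/L

S_{N/P} = (k₁/k₂)·C_M^-0.5 ⇒ C_M = (S·k₂/k₁)^(-2).
= (0.506×0.104/0.324)^(-2) = (0.1624)^(-2) = 37.9 mol/L.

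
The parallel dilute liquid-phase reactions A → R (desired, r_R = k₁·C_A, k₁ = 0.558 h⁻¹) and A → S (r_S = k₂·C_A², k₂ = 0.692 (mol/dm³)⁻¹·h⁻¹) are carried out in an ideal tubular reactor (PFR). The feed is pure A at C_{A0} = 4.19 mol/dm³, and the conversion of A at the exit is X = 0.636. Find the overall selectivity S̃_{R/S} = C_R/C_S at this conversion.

C_A = C_{A0}(1−X) = 1.525 mol/dm³.
Along a PFR/batch, dC_R/dC_A = −r_R/(r_R+r_S) = −k₁/(k₁+k₂·C_A).
Integrating from C_{A0} to C_A: C_R = (0.558/0.692)·ln[(0.558+0.692·4.19)/(0.558+0.692·1.53)] = 0.8064·ln(3.457/1.613) = 0.6146 mol/dm³.
C_S = (C_{A0}−C_A)−C_R = 2.050 mol/dm³; S̃_{R/S} = 0.6146/2.050 = 0.300.

0.300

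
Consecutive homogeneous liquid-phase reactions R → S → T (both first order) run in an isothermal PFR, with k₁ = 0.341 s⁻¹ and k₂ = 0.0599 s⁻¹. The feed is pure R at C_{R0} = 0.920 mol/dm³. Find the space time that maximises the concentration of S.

6.19 s

The intermediate peaks when r₁ = r₂, i.e. k₁e^(−k₁τ) = k₂e^(−k₂τ), giving τ_opt = ln(k₂/k₁)/(k₂−k₁).
= ln(0.0599/0.341)/(0.0599−0.341) = ln(0.1757)/-0.2811 = -1.739/-0.2811 = 6.19 s.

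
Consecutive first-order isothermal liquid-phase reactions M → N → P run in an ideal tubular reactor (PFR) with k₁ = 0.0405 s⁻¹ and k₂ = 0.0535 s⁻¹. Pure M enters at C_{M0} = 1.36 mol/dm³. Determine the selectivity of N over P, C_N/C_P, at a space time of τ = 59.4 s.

0.199

Solving the coupled first-order balances gives C_N(τ) = [k₁/(k₂−k₁)]·C_{M0}·(e^(−k₁τ) − e^(−k₂τ)).
e^(−k₁τ) = e^(−0.0405×59.4) = e^(−2.406) = 0.09020; e^(−k₂τ) = e^(−3.178) = 0.04167.
C_N = 0.0405×1.36/(0.0535−0.0405) × (0.09020−0.04167) = 4.237×0.04853 = 0.2056 mol/dm³.
C_M = C_{M0}e^(−k₁τ) = 0.1227 mol/dm³, so C_P = C_{M0}−C_M−C_N = 1.032 mol/dm³; C_N/C_P = 0.199.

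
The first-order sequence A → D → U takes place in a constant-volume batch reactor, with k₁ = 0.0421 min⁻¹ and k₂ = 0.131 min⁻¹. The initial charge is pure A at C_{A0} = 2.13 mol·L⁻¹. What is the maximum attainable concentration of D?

For a first-order series the maximum intermediate yield is C_{D,max}/C_{A0} = (k₁/k₂)^[k₂/(k₂−k₁)].
= (0.0421/0.131)^(0.131/(0.131−0.0421)) = (0.3214)^(1.474) = 0.1877.
C_{D,max} = 0.1877×2.13 = 0.400 mol·L⁻¹.

0.400 mol·L⁻¹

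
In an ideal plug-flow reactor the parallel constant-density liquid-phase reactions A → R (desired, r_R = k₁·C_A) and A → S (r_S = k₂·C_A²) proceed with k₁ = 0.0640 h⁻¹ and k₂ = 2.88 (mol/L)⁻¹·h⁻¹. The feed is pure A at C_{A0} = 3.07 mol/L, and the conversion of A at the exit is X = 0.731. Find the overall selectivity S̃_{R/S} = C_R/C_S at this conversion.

0.0130

C_A = C_{A0}(1−X) = 0.8258 mol/L.
Along a PFR/batch, dC_R/dC_A = −r_R/(r_R+r_S) = −k₁/(k₁+k₂·C_A).
Integrating from C_{A0} to C_A: C_R = (0.0640/2.88)·ln[(0.0640+2.88·3.07)/(0.0640+2.88·0.826)] = 0.02222·ln(8.906/2.442) = 0.02875 mol/L.
C_S = (C_{A0}−C_A)−C_R = 2.215 mol/L; S̃_{R/S} = 0.02875/2.215 = 0.0130.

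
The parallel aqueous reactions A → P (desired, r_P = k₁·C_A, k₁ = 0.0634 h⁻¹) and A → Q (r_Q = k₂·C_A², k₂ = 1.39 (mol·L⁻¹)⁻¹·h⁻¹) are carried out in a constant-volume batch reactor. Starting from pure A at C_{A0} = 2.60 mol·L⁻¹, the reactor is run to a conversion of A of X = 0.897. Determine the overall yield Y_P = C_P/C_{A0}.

0.0374

C_A = C_{A0}(1−X) = 0.2678 mol·L⁻¹.
Along a PFR/batch, dC_P/dC_A = −r_P/(r_P+r_Q) = −k₁/(k₁+k₂·C_A).
Integrating from C_{A0} to C_A: C_P = (0.0634/1.39)·ln[(0.0634+1.39·2.60)/(0.0634+1.39·0.268)] = 0.04561·ln(3.677/0.4356) = 0.09730 mol·L⁻¹.
Y_P = C_P/C_{A0} = 0.09730/2.60 = 0.0374.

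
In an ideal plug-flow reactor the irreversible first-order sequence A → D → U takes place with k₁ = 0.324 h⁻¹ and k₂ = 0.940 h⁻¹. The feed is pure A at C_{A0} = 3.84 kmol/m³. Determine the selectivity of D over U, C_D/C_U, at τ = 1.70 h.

0.868

The intermediate concentration in a first-order A→B→C sequence is C_D = k₁C_{A0}(e^(−k₁τ) − e^(−k₂τ))/(k₂−k₁).
e^(−k₁τ) = e^(−0.324×1.70) = e^(−0.5508) = 0.5765; e^(−k₂τ) = e^(−1.598) = 0.2023.
C_D = 0.324×3.84/(0.940−0.324) × (0.5765−0.2023) = 2.020×0.3742 = 0.7558 kmol/m³.
C_A = C_{A0}e^(−k₁τ) = 2.214 kmol/m³, so C_U = C_{A0}−C_A−C_D = 0.8705 kmol/m³; C_D/C_U = 0.868.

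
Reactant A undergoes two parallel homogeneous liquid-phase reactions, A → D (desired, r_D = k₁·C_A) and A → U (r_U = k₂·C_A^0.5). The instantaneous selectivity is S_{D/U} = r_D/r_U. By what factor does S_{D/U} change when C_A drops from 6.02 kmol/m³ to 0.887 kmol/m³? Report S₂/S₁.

0.384

S_{D/U} = (k₁/k₂)·C_A^0.5, so S₂/S₁ = (C_{A,2}/C_{A,1})^0.5.
= (0.887/6.02)^0.5 = (0.1473)^0.5 = 0.384.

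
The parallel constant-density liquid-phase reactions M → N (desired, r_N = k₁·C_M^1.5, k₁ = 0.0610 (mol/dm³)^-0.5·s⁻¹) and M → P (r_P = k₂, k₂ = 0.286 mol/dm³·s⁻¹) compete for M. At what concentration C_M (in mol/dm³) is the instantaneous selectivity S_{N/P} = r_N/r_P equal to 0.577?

1.94 mol/dm³

S_{N/P} = (k₁/k₂)·C_M^1.5 ⇒ C_M = (S·k₂/k₁)^(1/1.5).
= (0.577×0.286/0.0610)^(0.6667) = (2.705)^(0.6667) = 1.94 mol/dm³.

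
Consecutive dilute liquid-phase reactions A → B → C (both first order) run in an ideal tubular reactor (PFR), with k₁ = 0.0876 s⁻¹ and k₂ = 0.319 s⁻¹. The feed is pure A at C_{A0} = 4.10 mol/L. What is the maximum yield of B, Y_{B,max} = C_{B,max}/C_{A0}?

0.168

At the optimum, C_{B,max}/C_{A0} = (k₁/k₂)^[k₂/(k₂−k₁)].
= (0.0876/0.319)^(0.319/(0.319−0.0876)) = (0.2746)^(1.379) = 0.1684.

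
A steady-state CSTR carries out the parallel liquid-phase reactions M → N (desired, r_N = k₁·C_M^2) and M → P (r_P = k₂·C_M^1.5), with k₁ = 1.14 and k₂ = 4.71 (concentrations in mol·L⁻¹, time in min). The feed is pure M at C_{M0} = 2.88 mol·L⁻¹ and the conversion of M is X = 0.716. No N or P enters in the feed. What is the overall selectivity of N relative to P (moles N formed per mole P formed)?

0.219

Exit C_M = C_{M0}(1−X) = 2.88×0.284 = 0.8179 mol·L⁻¹.
Rates in a CSTR are evaluated at the outlet concentration: r_N = 1.14×0.8179^2 = 0.7627, r_P = 4.71×0.8179^1.5 = 3.484.
Overall selectivity = C_N/C_P = r_Nτ/(r_Pτ) = r_N/r_P = 0.219.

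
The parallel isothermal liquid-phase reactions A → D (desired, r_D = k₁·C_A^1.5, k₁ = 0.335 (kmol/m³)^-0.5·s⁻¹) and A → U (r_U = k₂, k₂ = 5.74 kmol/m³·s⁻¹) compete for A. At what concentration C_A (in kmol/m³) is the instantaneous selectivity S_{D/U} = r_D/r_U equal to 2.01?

S_{D/U} = (k₁/k₂)·C_A^1.5 ⇒ C_A = (S·k₂/k₁)^(1/1.5).
= (2.01×5.74/0.335)^(0.6667) = (34.44)^(0.6667) = 10.6 kmol/m³.

10.6 kmol/m³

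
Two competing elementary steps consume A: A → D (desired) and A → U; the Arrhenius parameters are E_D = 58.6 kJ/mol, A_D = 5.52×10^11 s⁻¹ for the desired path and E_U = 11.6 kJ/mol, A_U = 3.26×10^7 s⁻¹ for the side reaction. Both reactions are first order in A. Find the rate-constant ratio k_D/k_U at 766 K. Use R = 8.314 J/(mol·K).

10.6

Since both paths have the same order in A, the concentration cancels and S_{D/U} = k_D/k_U = (A_D/A_U)·exp[(E_U−E_D)/(RT)].
(E_U−E_D)/(RT) = (11.6−58.6)×10³/(8.314×766) = -47000/6369 = -7.380.
k_D/k_U = (5.52×10^11/3.26×10^7)·exp(-7.380) = 16933 × 6.236×10^-4 = 10.6.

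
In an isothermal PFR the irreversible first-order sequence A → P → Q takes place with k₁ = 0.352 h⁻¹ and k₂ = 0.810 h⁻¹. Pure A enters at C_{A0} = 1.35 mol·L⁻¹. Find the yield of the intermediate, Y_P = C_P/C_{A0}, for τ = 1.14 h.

0.209

The intermediate concentration in a first-order A→B→C sequence is C_P = k₁C_{A0}(e^(−k₁τ) − e^(−k₂τ))/(k₂−k₁).
e^(−k₁τ) = e^(−0.352×1.14) = e^(−0.4013) = 0.6695; e^(−k₂τ) = e^(−0.9234) = 0.3972.
C_P = 0.352×1.35/(0.810−0.352) × (0.6695−0.3972) = 1.038×0.2723 = 0.2825 mol·L⁻¹.
Y_P = C_P/C_{A0} = 0.2825/1.35 = 0.209.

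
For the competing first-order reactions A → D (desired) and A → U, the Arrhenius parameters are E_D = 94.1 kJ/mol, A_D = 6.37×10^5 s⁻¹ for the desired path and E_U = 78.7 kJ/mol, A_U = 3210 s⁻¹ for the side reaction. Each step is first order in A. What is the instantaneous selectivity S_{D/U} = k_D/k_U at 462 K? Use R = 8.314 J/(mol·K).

3.60

k_D/k_U = (A_D/A_U)·exp[−(E_D−E_U)/(RT)] = (A_D/A_U)·exp[(E_U−E_D)/(RT)].
(E_U−E_D)/(RT) = (78.7−94.1)×10³/(8.314×462) = -15400/3841 = -4.009.
k_D/k_U = (6.37×10^5/3210)·exp(-4.009) = 198.4 × 0.01815 = 3.60.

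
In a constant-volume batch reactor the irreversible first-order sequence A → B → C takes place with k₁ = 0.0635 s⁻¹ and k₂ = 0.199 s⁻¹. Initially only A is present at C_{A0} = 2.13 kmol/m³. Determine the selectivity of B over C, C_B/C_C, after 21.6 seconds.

Solving the coupled first-order balances gives C_B(t) = [k₁/(k₂−k₁)]·C_{A0}·(e^(−k₁t) − e^(−k₂t)).
e^(−k₁t) = e^(−0.0635×21.6) = e^(−1.372) = 0.2537; e^(−k₂t) = e^(−4.298) = 0.01359.
C_B = 0.0635×2.13/(0.199−0.0635) × (0.2537−0.01359) = 0.9982×0.2401 = 0.2397 kmol/m³.
C_A = C_{A0}e^(−k₁t) = 0.5404 kmol/m³, so C_C = C_{A0}−C_A−C_B = 1.350 kmol/m³; C_B/C_C = 0.178.

0.178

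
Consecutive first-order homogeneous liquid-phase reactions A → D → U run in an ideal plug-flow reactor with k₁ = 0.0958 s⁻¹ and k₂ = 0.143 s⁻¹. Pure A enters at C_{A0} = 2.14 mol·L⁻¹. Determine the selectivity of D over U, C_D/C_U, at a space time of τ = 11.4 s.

The intermediate concentration in a first-order A→B→C sequence is C_D = k₁C_{A0}(e^(−k₁τ) − e^(−k₂τ))/(k₂−k₁).
e^(−k₁τ) = e^(−0.0958×11.4) = e^(−1.092) = 0.3355; e^(−k₂τ) = e^(−1.630) = 0.1959.
C_D = 0.0958×2.14/(0.143−0.0958) × (0.3355−0.1959) = 4.343×0.1396 = 0.6064 mol·L⁻¹.
C_A = C_{A0}e^(−k₁τ) = 0.7180 mol·L⁻¹, so C_U = C_{A0}−C_A−C_D = 0.8156 mol·L⁻¹; C_D/C_U = 0.744.

0.744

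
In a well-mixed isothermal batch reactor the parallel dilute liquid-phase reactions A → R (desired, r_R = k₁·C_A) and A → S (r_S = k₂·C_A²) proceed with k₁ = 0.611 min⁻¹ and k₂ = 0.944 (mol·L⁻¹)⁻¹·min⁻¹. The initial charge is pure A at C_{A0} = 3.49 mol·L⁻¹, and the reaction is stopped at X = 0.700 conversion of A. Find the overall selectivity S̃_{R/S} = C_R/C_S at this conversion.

C_A = C_{A0}(1−X) = 1.047 mol·L⁻¹.
Along a PFR/batch, dC_R/dC_A = −r_R/(r_R+r_S) = −k₁/(k₁+k₂·C_A).
Integrating from C_{A0} to C_A: C_R = (0.611/0.944)·ln[(0.611+0.944·3.49)/(0.611+0.944·1.05)] = 0.6472·ln(3.906/1.599) = 0.5779 mol·L⁻¹.
C_S = (C_{A0}−C_A)−C_R = 1.865 mol·L⁻¹; S̃_{R/S} = 0.5779/1.865 = 0.310.

0.310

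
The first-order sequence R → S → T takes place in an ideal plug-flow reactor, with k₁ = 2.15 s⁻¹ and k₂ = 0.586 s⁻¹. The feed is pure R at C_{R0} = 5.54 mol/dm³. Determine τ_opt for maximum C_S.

0.831 s

The intermediate peaks when r₁ = r₂, i.e. k₁e^(−k₁τ) = k₂e^(−k₂τ), giving τ_opt = ln(k₂/k₁)/(k₂−k₁).
= ln(0.586/2.15)/(0.586−2.15) = ln(0.2726)/-1.564 = -1.300/-1.564 = 0.831 s.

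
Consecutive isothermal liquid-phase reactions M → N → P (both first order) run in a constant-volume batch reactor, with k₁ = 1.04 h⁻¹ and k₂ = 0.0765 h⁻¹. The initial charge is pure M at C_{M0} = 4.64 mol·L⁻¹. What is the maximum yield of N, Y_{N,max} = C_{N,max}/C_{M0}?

0.813

At the optimum, C_{N,max}/C_{M0} = (k₁/k₂)^[k₂/(k₂−k₁)].
= (1.04/0.0765)^(0.0765/(0.0765−1.04)) = (13.59)^(-0.07940) = 0.8129.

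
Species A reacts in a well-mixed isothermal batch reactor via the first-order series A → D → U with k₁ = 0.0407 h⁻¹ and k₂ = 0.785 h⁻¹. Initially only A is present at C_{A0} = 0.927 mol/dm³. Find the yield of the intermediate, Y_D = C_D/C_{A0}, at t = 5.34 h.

The intermediate concentration in a first-order A→B→C sequence is C_D = k₁C_{A0}(e^(−k₁t) − e^(−k₂t))/(k₂−k₁).
e^(−k₁t) = e^(−0.0407×5.34) = e^(−0.2173) = 0.8047; e^(−k₂t) = e^(−4.192) = 0.01512.
C_D = 0.0407×0.927/(0.785−0.0407) × (0.8047−0.01512) = 0.05069×0.7895 = 0.04002 mol/dm³.
Y_D = C_D/C_{A0} = 0.04002/0.927 = 0.0432.

0.0432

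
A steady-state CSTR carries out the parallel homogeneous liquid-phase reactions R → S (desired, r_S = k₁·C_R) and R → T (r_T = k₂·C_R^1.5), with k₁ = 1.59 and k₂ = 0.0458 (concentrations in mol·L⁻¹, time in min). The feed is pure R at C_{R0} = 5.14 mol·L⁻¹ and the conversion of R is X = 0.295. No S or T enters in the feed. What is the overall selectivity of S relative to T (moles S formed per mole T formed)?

Exit C_R = C_{R0}(1−X) = 5.14×0.705 = 3.624 mol·L⁻¹.
In a CSTR the entire volume is at exit conditions, so r_S = 1.59×3.624 = 5.762 and r_T = 0.0458×3.624^1.5 = 0.3159.
Overall selectivity = C_S/C_T = r_Sτ/(r_Tτ) = r_S/r_T = 18.2.

18.2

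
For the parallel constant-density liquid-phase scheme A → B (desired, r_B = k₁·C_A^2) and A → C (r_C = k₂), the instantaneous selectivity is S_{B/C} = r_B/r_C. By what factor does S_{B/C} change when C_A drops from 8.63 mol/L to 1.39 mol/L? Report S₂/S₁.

0.0259

S_{B/C} = (k₁/k₂)·C_A^2, so S₂/S₁ = (C_{A,2}/C_{A,1})^2.
= (1.39/8.63)^2 = (0.1611)^2 = 0.0259.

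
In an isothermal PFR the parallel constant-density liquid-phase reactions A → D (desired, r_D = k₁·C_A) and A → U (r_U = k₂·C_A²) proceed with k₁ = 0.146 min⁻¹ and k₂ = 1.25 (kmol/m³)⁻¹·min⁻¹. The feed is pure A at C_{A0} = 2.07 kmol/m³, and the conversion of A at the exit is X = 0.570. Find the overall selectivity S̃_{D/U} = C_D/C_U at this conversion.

C_A = C_{A0}(1−X) = 0.8901 kmol/m³.
Along a PFR/batch, dC_D/dC_A = −r_D/(r_D+r_U) = −k₁/(k₁+k₂·C_A).
Integrating from C_{A0} to C_A: C_D = (0.146/1.25)·ln[(0.146+1.25·2.07)/(0.146+1.25·0.890)] = 0.1168·ln(2.733/1.259) = 0.09059 kmol/m³.
C_U = (C_{A0}−C_A)−C_D = 1.089 kmol/m³; S̃_{D/U} = 0.09059/1.089 = 0.0832.

0.0832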